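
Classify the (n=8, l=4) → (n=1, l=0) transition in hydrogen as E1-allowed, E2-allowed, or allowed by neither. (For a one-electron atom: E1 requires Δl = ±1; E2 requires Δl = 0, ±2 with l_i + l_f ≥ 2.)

Δl = 0 − 4 = -4; l_i + l_f = 4.
E1 (Δl = ±1): not satisfied.
E2 (Δl = 0,±2, l_i+l_f ≥ 2): not satisfied.

neither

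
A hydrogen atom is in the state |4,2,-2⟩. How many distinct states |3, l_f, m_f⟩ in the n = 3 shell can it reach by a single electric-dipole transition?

E1 requires Δl = ±1, so l_f ∈ {1, 3}; with 0 ≤ l_f ≤ n_f−1 = 2, the allowed l_f values are {1}.
For l_f = 1: m_f ∈ {m_i−1, m_i, m_i+1} ∩ [−1, 1] = {-1} → 1 state.
Total: 1.

1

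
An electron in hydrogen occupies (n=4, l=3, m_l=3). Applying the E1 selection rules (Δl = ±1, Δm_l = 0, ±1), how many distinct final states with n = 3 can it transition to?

1

E1 requires Δl = ±1, so l_f ∈ {2, 4}; with 0 ≤ l_f ≤ n_f−1 = 2, the allowed l_f values are {2}.
For l_f = 2: m_f ∈ {m_i−1, m_i, m_i+1} ∩ [−2, 2] = {2} → 1 state.
Total: 1.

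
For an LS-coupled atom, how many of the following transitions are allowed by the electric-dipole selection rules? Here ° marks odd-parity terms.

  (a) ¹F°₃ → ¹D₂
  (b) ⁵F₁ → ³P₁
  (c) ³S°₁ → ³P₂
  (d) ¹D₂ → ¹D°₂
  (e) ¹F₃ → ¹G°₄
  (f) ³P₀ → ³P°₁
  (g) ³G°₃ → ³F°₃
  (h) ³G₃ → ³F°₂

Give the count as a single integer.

6

(a) allowed
(b) forbidden (parity, ΔS, ΔL fail)
(c) allowed
(d) allowed
(e) allowed
(f) allowed
(g) forbidden (parity fails)
(h) allowed
Total allowed: 6 of 8.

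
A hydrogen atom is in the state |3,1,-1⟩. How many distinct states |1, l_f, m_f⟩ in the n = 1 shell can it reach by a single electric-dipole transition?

1

E1 requires Δl = ±1, so l_f ∈ {0, 2}; with 0 ≤ l_f ≤ n_f−1 = 0, the allowed l_f values are {0}.
For l_f = 0: m_f ∈ {m_i−1, m_i, m_i+1} ∩ [−0, 0] = {0} → 1 state.
Total: 1.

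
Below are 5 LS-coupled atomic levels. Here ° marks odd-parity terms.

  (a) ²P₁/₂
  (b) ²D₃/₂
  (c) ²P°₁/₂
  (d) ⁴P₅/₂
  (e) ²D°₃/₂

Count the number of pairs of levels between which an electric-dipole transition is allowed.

(a)–(b): forbidden (parity).
(a)–(c): allowed.
(a)–(d): forbidden (parity, ΔS, ΔJ).
(a)–(e): allowed.
(b)–(c): allowed.
(b)–(d): forbidden (parity, ΔS).
(b)–(e): allowed.
(c)–(d): forbidden (ΔS, ΔJ).
(c)–(e): forbidden (parity).
(d)–(e): forbidden (ΔS).
Allowed pairs: 4 of 10.

4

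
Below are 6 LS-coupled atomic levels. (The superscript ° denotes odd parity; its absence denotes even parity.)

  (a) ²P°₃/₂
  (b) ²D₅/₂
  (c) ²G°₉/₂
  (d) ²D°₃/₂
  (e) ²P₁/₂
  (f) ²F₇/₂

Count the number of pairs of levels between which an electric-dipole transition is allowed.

5

(a)–(b): allowed.
(a)–(c): forbidden (parity, ΔL, ΔJ).
(a)–(d): forbidden (parity).
(a)–(e): allowed.
(a)–(f): forbidden (ΔL, ΔJ).
(b)–(c): forbidden (ΔL, ΔJ).
(b)–(d): allowed.
(b)–(e): forbidden (parity, ΔJ).
(b)–(f): forbidden (parity).
(c)–(d): forbidden (parity, ΔL, ΔJ).
(c)–(e): forbidden (ΔL, ΔJ).
(c)–(f): allowed.
(d)–(e): allowed.
(d)–(f): forbidden (ΔJ).
(e)–(f): forbidden (parity, ΔL, ΔJ).
Allowed pairs: 5 of 15.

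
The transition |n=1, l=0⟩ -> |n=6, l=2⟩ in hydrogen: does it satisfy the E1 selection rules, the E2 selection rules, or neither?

E2

Δl = 2 − 0 = +2; l_i + l_f = 2.
E1 (Δl = ±1): not satisfied.
E2 (Δl = 0,±2, l_i+l_f ≥ 2): satisfied.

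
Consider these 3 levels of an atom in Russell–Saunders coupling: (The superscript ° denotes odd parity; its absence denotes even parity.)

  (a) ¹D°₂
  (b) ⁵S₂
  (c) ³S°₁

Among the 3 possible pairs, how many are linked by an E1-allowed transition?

(a)–(b): forbidden (ΔS, ΔL).
(a)–(c): forbidden (parity, ΔS, ΔL).
(b)–(c): forbidden (ΔS, ΔL).
Allowed pairs: 0 of 3.

0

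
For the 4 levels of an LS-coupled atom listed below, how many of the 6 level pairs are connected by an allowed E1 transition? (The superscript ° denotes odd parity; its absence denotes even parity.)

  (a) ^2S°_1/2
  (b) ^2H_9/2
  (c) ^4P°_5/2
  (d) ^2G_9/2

(a)–(b): forbidden (ΔL, ΔJ).
(a)–(c): forbidden (parity, ΔS, ΔJ).
(a)–(d): forbidden (ΔL, ΔJ).
(b)–(c): forbidden (ΔS, ΔL, ΔJ).
(b)–(d): forbidden (parity).
(c)–(d): forbidden (ΔS, ΔL, ΔJ).
Allowed pairs: 0 of 6.

0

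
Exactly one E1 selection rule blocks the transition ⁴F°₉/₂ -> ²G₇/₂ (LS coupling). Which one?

the ΔS = 0 rule

Initial level: S=3/2, L=3, J=9/2, parity odd. Final level: S=1/2, L=4, J=7/2, parity even.
Parity must change: odd → even — ok.
ΔJ = 0, ±1 (not J=0↔0): J: 9/2 → 7/2, ΔJ = -1 — ok.
ΔL = 0, ±1 (not L=0↔0): L: 3 → 4, ΔL = +1 — ok.
ΔS = 0: S: 3/2 → 1/2 — fails.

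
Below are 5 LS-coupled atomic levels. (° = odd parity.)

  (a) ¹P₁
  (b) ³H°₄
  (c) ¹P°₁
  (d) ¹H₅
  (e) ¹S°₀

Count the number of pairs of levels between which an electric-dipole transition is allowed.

2

(a)–(b): forbidden (ΔS, ΔL, ΔJ).
(a)–(c): allowed.
(a)–(d): forbidden (parity, ΔL, ΔJ).
(a)–(e): allowed.
(b)–(c): forbidden (parity, ΔS, ΔL, ΔJ).
(b)–(d): forbidden (ΔS).
(b)–(e): forbidden (parity, ΔS, ΔL, ΔJ).
(c)–(d): forbidden (ΔL, ΔJ).
(c)–(e): forbidden (parity).
(d)–(e): forbidden (ΔL, ΔJ).
Allowed pairs: 2 of 10.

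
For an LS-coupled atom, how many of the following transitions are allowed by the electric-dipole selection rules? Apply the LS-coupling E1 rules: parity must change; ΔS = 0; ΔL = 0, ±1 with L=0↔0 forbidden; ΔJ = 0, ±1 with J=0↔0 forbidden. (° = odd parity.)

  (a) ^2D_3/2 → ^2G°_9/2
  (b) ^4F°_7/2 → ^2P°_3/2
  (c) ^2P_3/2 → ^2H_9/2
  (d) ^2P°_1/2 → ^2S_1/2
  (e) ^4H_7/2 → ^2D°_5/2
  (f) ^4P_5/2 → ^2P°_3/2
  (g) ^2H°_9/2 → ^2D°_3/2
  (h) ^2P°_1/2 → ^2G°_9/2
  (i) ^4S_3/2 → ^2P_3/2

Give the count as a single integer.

(a) forbidden (ΔL, ΔJ fail)
(b) forbidden (parity, ΔS, ΔL, ΔJ fail)
(c) forbidden (parity, ΔL, ΔJ fail)
(d) allowed
(e) forbidden (ΔS, ΔL fail)
(f) forbidden (ΔS fails)
(g) forbidden (parity, ΔL, ΔJ fail)
(h) forbidden (parity, ΔL, ΔJ fail)
(i) forbidden (parity, ΔS fail)
Total allowed: 1 of 9.

1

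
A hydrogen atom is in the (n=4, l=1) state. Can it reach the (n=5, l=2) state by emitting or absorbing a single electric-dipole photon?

allowed

Δl = 2 − 1 = +1; the E1 rule Δl = ±1 is satisfied.
All E1 selection rules are satisfied.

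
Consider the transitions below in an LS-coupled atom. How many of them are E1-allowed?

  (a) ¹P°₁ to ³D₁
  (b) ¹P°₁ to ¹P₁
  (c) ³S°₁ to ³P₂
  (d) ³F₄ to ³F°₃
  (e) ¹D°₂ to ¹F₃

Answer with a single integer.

4

(a) forbidden (ΔS fails)
(b) allowed
(c) allowed
(d) allowed
(e) allowed
Total allowed: 4 of 5.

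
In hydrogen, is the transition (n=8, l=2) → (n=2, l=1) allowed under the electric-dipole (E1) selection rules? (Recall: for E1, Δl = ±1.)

allowed

Initial l = 2, final l = 1, so Δl = -1. E1 requires Δl = ±1: ok.
All E1 selection rules are satisfied.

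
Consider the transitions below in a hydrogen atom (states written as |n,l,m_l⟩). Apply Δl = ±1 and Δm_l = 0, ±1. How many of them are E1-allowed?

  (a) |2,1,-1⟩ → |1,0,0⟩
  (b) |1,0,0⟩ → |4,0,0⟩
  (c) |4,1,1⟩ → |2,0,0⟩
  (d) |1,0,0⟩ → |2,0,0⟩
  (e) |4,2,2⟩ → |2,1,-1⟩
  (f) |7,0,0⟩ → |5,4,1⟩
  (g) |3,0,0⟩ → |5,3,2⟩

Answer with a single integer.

(a) allowed
(b) forbidden — Δl = +0 (E1 requires Δl = ±1)
(c) allowed
(d) forbidden — Δl = +0 (E1 requires Δl = ±1)
(e) forbidden — Δm_l = -3 (E1 requires Δm_l = 0, ±1)
(f) forbidden — Δl = +4 (E1 requires Δl = ±1)
(g) forbidden — Δl = +3 (E1 requires Δl = ±1); Δm_l = +2 (E1 requires Δm_l = 0, ±1)
Total allowed: 2 of 7.

2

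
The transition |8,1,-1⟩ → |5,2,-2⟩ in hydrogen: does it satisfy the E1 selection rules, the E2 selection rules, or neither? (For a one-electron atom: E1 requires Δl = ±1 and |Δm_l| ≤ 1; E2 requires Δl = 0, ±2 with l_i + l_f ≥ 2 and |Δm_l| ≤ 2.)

E1

Δl = 2 − 1 = +1; l_i + l_f = 3.
Δm_l = -1.
E1 (Δl = ±1, |Δm_l| ≤ 1): satisfied.
E2 (Δl = 0,±2, l_i+l_f ≥ 2, |Δm_l| ≤ 2): not satisfied.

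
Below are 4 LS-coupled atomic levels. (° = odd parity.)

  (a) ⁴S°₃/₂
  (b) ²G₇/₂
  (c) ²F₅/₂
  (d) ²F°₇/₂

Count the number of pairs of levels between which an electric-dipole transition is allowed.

2

(a)–(b): forbidden (ΔS, ΔL, ΔJ).
(a)–(c): forbidden (ΔS, ΔL).
(a)–(d): forbidden (parity, ΔS, ΔL, ΔJ).
(b)–(c): forbidden (parity).
(b)–(d): allowed.
(c)–(d): allowed.
Allowed pairs: 2 of 6.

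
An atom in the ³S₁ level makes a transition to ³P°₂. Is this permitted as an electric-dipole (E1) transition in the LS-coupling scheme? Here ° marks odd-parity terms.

Parity must change: even → odd — satisfied.
ΔS = 0: S: 1 → 1 — satisfied.
ΔL = 0, ±1 (not L=0↔0): L: 0 → 1, ΔL = +1 — satisfied.
ΔJ = 0, ±1 (not J=0↔0): J: 1 → 2, ΔJ = +1 — satisfied.
All four E1 rules are satisfied.

allowed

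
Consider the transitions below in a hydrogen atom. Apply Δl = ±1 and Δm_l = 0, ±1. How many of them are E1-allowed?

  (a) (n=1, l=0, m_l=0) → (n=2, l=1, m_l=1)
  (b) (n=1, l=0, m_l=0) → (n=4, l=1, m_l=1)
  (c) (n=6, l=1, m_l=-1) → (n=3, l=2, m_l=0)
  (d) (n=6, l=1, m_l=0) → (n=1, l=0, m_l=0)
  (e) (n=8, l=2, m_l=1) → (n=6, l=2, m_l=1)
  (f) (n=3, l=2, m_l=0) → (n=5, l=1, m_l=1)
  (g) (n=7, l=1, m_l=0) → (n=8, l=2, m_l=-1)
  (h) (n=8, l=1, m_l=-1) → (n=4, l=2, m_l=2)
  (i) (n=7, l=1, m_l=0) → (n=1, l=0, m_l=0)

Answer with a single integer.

(a) allowed
(b) allowed
(c) allowed
(d) allowed
(e) forbidden — Δl = +0 (E1 requires Δl = ±1)
(f) allowed
(g) allowed
(h) forbidden — Δm_l = +3 (E1 requires Δm_l = 0, ±1)
(i) allowed
Total allowed: 7 of 9.

7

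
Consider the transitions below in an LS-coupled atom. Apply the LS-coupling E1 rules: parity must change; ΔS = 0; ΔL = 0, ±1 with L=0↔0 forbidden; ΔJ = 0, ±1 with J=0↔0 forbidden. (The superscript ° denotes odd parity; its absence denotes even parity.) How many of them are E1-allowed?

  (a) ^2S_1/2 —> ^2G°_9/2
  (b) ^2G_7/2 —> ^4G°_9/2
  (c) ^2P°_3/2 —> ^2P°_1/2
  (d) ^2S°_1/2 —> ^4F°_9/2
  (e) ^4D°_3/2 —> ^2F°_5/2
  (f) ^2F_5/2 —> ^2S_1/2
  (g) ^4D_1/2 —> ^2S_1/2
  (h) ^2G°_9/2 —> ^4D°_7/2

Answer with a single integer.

(a) forbidden (ΔL, ΔJ fail)
(b) forbidden (ΔS fails)
(c) forbidden (parity fails)
(d) forbidden (parity, ΔS, ΔL, ΔJ fail)
(e) forbidden (parity, ΔS fail)
(f) forbidden (parity, ΔL, ΔJ fail)
(g) forbidden (parity, ΔS, ΔL fail)
(h) forbidden (parity, ΔS, ΔL fail)
Total allowed: 0 of 8.

0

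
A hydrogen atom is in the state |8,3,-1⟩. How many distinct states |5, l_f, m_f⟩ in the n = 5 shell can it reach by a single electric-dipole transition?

6

E1 requires Δl = ±1, so l_f ∈ {2, 4}; with 0 ≤ l_f ≤ n_f−1 = 4, the allowed l_f values are {2, 4}.
For l_f = 2: m_f ∈ {m_i−1, m_i, m_i+1} ∩ [−2, 2] = {-2, -1, 0} → 3 states.
For l_f = 4: m_f ∈ {m_i−1, m_i, m_i+1} ∩ [−4, 4] = {-2, -1, 0} → 3 states.
Total: 6.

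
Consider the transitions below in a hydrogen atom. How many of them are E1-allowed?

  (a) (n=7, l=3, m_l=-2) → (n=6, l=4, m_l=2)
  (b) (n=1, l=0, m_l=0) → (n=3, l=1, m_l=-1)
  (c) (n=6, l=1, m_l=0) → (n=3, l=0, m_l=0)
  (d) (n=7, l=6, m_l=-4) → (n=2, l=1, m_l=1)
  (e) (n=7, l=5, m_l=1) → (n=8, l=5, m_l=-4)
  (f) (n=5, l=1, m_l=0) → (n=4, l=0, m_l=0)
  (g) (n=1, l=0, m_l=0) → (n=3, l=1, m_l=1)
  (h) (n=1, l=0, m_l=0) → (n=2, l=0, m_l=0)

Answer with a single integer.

(a) forbidden — Δm_l = +4 (E1 requires Δm_l = 0, ±1)
(b) allowed
(c) allowed
(d) forbidden — Δl = -5 (E1 requires Δl = ±1); Δm_l = +5 (E1 requires Δm_l = 0, ±1)
(e) forbidden — Δl = +0 (E1 requires Δl = ±1); Δm_l = -5 (E1 requires Δm_l = 0, ±1)
(f) allowed
(g) allowed
(h) forbidden — Δl = +0 (E1 requires Δl = ±1)
Total allowed: 4 of 8.

4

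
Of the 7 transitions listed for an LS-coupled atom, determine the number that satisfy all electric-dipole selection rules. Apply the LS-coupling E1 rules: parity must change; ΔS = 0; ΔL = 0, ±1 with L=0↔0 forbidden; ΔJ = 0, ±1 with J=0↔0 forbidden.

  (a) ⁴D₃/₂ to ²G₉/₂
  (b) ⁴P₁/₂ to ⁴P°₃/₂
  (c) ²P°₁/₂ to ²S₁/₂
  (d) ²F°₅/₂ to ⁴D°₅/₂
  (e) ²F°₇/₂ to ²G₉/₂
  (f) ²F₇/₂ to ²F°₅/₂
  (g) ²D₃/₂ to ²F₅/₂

4

(a) forbidden (parity, ΔS, ΔL, ΔJ fail)
(b) allowed
(c) allowed
(d) forbidden (parity, ΔS fail)
(e) allowed
(f) allowed
(g) forbidden (parity fails)
Total allowed: 4 of 7.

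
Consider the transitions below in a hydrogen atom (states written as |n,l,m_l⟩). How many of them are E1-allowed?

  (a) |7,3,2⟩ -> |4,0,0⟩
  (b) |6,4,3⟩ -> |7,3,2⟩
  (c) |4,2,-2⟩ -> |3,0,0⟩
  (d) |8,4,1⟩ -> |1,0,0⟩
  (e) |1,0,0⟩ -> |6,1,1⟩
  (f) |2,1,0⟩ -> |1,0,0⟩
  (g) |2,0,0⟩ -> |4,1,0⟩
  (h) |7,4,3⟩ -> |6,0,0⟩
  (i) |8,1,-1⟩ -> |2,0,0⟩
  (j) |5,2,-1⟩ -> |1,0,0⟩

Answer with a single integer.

5

(a) forbidden — Δl = -3 (E1 requires Δl = ±1); Δm_l = -2 (E1 requires Δm_l = 0, ±1)
(b) allowed
(c) forbidden — Δl = -2 (E1 requires Δl = ±1); Δm_l = +2 (E1 requires Δm_l = 0, ±1)
(d) forbidden — Δl = -4 (E1 requires Δl = ±1)
(e) allowed
(f) allowed
(g) allowed
(h) forbidden — Δl = -4 (E1 requires Δl = ±1); Δm_l = -3 (E1 requires Δm_l = 0, ±1)
(i) allowed
(j) forbidden — Δl = -2 (E1 requires Δl = ±1)
Total allowed: 5 of 10.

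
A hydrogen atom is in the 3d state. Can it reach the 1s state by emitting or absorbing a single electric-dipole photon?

forbidden

Initial l = 2, final l = 0, so Δl = -2. E1 requires Δl = ±1: ✗.
The transition is electric-dipole forbidden.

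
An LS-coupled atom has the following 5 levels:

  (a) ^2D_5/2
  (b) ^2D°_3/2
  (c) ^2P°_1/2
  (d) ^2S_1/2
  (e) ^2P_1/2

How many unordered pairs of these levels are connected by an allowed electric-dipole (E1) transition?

(a)–(b): allowed.
(a)–(c): forbidden (ΔJ).
(a)–(d): forbidden (parity, ΔL, ΔJ).
(a)–(e): forbidden (parity, ΔJ).
(b)–(c): forbidden (parity).
(b)–(d): forbidden (ΔL).
(b)–(e): allowed.
(c)–(d): allowed.
(c)–(e): allowed.
(d)–(e): forbidden (parity).
Allowed pairs: 4 of 10.

4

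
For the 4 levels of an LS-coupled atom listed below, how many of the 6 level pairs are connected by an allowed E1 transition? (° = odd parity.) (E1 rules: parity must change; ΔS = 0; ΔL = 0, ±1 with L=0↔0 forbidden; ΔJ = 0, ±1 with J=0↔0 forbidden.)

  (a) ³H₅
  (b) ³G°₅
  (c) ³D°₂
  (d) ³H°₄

2

(a)–(b): allowed.
(a)–(c): forbidden (ΔL, ΔJ).
(a)–(d): allowed.
(b)–(c): forbidden (parity, ΔL, ΔJ).
(b)–(d): forbidden (parity).
(c)–(d): forbidden (parity, ΔL, ΔJ).
Allowed pairs: 2 of 6.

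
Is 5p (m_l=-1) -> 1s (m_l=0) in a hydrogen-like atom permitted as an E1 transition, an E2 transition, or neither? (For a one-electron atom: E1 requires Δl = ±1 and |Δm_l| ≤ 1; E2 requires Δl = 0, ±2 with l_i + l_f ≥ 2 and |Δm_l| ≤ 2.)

E1

Δl = 0 − 1 = -1; l_i + l_f = 1.
Δm_l = +1.
E1 (Δl = ±1, |Δm_l| ≤ 1): satisfied.
E2 (Δl = 0,±2, l_i+l_f ≥ 2, |Δm_l| ≤ 2): not satisfied.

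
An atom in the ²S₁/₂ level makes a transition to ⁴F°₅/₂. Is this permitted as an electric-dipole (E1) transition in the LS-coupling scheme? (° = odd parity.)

forbidden

Reading off the term symbols: S 1/2→3/2, L 0→3, J 1/2→5/2, parity even→odd.
Parity must change: even → odd — passes.
ΔS = 0: S: 1/2 → 3/2 — fails.
ΔL = 0, ±1 (not L=0↔0): L: 0 → 3, ΔL = +3 — fails.
ΔJ = 0, ±1 (not J=0↔0): J: 1/2 → 5/2, ΔJ = +2 — fails.
Rule(s) violated: ΔS, ΔL, ΔJ.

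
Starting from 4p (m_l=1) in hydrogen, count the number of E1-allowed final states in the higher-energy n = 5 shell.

4

E1 requires Δl = ±1, so l_f ∈ {0, 2}; with 0 ≤ l_f ≤ n_f−1 = 4, the allowed l_f values are {0, 2}.
For l_f = 0: m_f ∈ {m_i−1, m_i, m_i+1} ∩ [−0, 0] = {0} → 1 state.
For l_f = 2: m_f ∈ {m_i−1, m_i, m_i+1} ∩ [−2, 2] = {0, 1, 2} → 3 states.
Total: 4.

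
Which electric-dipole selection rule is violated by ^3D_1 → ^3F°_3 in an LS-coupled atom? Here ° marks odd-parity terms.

the ΔJ = 0, ±1 rule

Parity must change: even → odd — ok.
ΔL = 0, ±1 (not L=0↔0): L: 2 → 3, ΔL = +1 — ok.
ΔS = 0: S: 1 → 1 — ok.
ΔJ = 0, ±1 (not J=0↔0): J: 1 → 3, ΔJ = +2 — fails.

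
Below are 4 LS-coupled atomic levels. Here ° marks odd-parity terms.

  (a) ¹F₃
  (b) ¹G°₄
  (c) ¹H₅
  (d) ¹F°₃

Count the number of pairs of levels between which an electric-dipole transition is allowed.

3

(a)–(b): allowed.
(a)–(c): forbidden (parity, ΔL, ΔJ).
(a)–(d): allowed.
(b)–(c): allowed.
(b)–(d): forbidden (parity).
(c)–(d): forbidden (ΔL, ΔJ).
Allowed pairs: 3 of 6.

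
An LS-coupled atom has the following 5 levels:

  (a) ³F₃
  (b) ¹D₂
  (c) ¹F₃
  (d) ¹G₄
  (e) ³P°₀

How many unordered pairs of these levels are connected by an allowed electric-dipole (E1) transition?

0

(a)–(b): forbidden (parity, ΔS).
(a)–(c): forbidden (parity, ΔS).
(a)–(d): forbidden (parity, ΔS).
(a)–(e): forbidden (ΔL, ΔJ).
(b)–(c): forbidden (parity).
(b)–(d): forbidden (parity, ΔL, ΔJ).
(b)–(e): forbidden (ΔS, ΔJ).
(c)–(d): forbidden (parity).
(c)–(e): forbidden (ΔS, ΔL, ΔJ).
(d)–(e): forbidden (ΔS, ΔL, ΔJ).
Allowed pairs: 0 of 10.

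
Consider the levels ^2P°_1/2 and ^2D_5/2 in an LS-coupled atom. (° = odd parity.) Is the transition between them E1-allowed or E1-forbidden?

forbidden

Parity must change: odd → even — satisfied.
ΔJ = 0, ±1 (not J=0↔0): J: 1/2 → 5/2, ΔJ = +2 — violated.
ΔS = 0: S: 1/2 → 1/2 — satisfied.
ΔL = 0, ±1 (not L=0↔0): L: 1 → 2, ΔL = +1 — satisfied.
Rule(s) violated: ΔJ.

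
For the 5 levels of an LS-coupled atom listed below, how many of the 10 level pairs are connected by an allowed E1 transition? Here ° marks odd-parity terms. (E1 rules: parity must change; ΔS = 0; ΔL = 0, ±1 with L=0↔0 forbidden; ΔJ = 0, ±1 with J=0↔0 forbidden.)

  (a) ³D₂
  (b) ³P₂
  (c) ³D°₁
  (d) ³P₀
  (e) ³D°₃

5

(a)–(b): forbidden (parity).
(a)–(c): allowed.
(a)–(d): forbidden (parity, ΔJ).
(a)–(e): allowed.
(b)–(c): allowed.
(b)–(d): forbidden (parity, ΔJ).
(b)–(e): allowed.
(c)–(d): allowed.
(c)–(e): forbidden (parity, ΔJ).
(d)–(e): forbidden (ΔJ).
Allowed pairs: 5 of 10.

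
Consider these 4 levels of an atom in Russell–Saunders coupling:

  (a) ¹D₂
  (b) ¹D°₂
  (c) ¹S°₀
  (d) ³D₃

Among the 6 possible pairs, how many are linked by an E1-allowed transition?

1

(a)–(b): allowed.
(a)–(c): forbidden (ΔL, ΔJ).
(a)–(d): forbidden (parity, ΔS).
(b)–(c): forbidden (parity, ΔL, ΔJ).
(b)–(d): forbidden (ΔS).
(c)–(d): forbidden (ΔS, ΔL, ΔJ).
Allowed pairs: 1 of 6.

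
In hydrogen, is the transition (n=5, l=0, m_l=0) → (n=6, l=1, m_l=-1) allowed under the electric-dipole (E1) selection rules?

Δl = 1 − 0 = +1; the E1 rule Δl = ±1 is passes.
Δm_l = -1 − (0) = -1. E1 requires Δm_l = 0, ±1: passes.
All E1 selection rules are satisfied.

allowed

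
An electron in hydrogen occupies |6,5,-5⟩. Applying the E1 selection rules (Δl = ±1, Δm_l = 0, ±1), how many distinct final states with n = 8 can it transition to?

4

E1 requires Δl = ±1, so l_f ∈ {4, 6}; with 0 ≤ l_f ≤ n_f−1 = 7, the allowed l_f values are {4, 6}.
For l_f = 4: m_f ∈ {m_i−1, m_i, m_i+1} ∩ [−4, 4] = {-4} → 1 state.
For l_f = 6: m_f ∈ {m_i−1, m_i, m_i+1} ∩ [−6, 6] = {-6, -5, -4} → 3 states.
Total: 4.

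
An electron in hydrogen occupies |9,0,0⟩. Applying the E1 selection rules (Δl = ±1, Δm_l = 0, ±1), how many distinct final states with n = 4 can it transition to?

E1 requires Δl = ±1, so l_f ∈ {-1, 1}; with 0 ≤ l_f ≤ n_f−1 = 3, the allowed l_f values are {1}.
For l_f = 1: m_f ∈ {m_i−1, m_i, m_i+1} ∩ [−1, 1] = {-1, 0, 1} → 3 states.
Total: 3.

3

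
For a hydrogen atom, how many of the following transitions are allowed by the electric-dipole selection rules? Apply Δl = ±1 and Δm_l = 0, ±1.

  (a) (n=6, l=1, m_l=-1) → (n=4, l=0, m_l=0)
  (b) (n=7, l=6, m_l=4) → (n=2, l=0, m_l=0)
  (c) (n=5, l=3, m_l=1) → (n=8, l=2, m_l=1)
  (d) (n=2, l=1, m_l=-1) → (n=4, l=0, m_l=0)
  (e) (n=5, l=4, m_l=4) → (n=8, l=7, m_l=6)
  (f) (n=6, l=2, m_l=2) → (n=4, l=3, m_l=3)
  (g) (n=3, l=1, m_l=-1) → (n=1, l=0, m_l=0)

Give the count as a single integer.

(a) allowed
(b) forbidden — Δl = -6 (E1 requires Δl = ±1); Δm_l = -4 (E1 requires Δm_l = 0, ±1)
(c) allowed
(d) allowed
(e) forbidden — Δl = +3 (E1 requires Δl = ±1); Δm_l = +2 (E1 requires Δm_l = 0, ±1)
(f) allowed
(g) allowed
Total allowed: 5 of 7.

5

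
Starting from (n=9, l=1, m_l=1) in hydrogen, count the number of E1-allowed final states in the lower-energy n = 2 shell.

E1 requires Δl = ±1, so l_f ∈ {0, 2}; with 0 ≤ l_f ≤ n_f−1 = 1, the allowed l_f values are {0}.
For l_f = 0: m_f ∈ {m_i−1, m_i, m_i+1} ∩ [−0, 0] = {0} → 1 state.
Total: 1.

1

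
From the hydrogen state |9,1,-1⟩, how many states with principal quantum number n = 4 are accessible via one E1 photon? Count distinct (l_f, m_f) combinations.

E1 requires Δl = ±1, so l_f ∈ {0, 2}; with 0 ≤ l_f ≤ n_f−1 = 3, the allowed l_f values are {0, 2}.
For l_f = 0: m_f ∈ {m_i−1, m_i, m_i+1} ∩ [−0, 0] = {0} → 1 state.
For l_f = 2: m_f ∈ {m_i−1, m_i, m_i+1} ∩ [−2, 2] = {-2, -1, 0} → 3 states.
Total: 4.

4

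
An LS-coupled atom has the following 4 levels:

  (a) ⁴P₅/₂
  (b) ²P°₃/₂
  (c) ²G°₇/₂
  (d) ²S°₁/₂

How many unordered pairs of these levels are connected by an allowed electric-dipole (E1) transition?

0

(a)–(b): forbidden (ΔS).
(a)–(c): forbidden (ΔS, ΔL).
(a)–(d): forbidden (ΔS, ΔJ).
(b)–(c): forbidden (parity, ΔL, ΔJ).
(b)–(d): forbidden (parity).
(c)–(d): forbidden (parity, ΔL, ΔJ).
Allowed pairs: 0 of 6.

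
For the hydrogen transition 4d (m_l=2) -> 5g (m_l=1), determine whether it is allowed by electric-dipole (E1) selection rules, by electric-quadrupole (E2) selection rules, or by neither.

Δl = 4 − 2 = +2; l_i + l_f = 6.
Δm_l = -1.
E1 (Δl = ±1, |Δm_l| ≤ 1): not satisfied.
E2 (Δl = 0,±2, l_i+l_f ≥ 2, |Δm_l| ≤ 2): satisfied.

E2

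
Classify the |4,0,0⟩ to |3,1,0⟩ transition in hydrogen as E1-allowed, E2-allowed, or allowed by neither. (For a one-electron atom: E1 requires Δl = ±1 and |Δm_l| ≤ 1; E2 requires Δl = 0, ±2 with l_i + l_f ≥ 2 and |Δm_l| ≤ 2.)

Δl = 1 − 0 = +1; l_i + l_f = 1.
Δm_l = +0.
E1 (Δl = ±1, |Δm_l| ≤ 1): satisfied.
E2 (Δl = 0,±2, l_i+l_f ≥ 2, |Δm_l| ≤ 2): not satisfied.

E1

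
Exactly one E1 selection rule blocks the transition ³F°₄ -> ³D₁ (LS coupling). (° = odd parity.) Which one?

the ΔJ = 0, ±1 rule

Parity must change: odd → even — passes.
ΔS = 0: S: 1 → 1 — passes.
ΔL = 0, ±1 (not L=0↔0): L: 3 → 2, ΔL = -1 — passes.
ΔJ = 0, ±1 (not J=0↔0): J: 4 → 1, ΔJ = -3 — fails.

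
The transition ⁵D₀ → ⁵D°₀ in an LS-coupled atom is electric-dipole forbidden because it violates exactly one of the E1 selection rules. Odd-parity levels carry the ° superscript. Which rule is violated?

Parity must change: even → odd — satisfied.
ΔS = 0: S: 2 → 2 — satisfied.
ΔL = 0, ±1 (not L=0↔0): L: 2 → 2, ΔL = +0 — satisfied.
ΔJ = 0, ±1 (not J=0↔0): J: 0 → 0, ΔJ = +0 — violated.

the J=0 ↔ J=0 exclusion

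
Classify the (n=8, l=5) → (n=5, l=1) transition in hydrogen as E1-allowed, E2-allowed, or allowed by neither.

Δl = 1 − 5 = -4; l_i + l_f = 6.
E1 (Δl = ±1): not satisfied.
E2 (Δl = 0,±2, l_i+l_f ≥ 2): not satisfied.

neither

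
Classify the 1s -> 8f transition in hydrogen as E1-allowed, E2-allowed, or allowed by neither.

Δl = 3 − 0 = +3; l_i + l_f = 3.
E1 (Δl = ±1): not satisfied.
E2 (Δl = 0,±2, l_i+l_f ≥ 2): not satisfied.

neither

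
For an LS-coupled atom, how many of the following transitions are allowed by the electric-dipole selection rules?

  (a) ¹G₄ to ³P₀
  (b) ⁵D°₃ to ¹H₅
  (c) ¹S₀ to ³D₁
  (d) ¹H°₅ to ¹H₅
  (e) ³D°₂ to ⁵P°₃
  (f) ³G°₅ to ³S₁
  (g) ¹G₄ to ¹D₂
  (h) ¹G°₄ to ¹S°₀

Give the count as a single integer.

1

(a) forbidden (parity, ΔS, ΔL, ΔJ fail)
(b) forbidden (ΔS, ΔL, ΔJ fail)
(c) forbidden (parity, ΔS, ΔL fail)
(d) allowed
(e) forbidden (parity, ΔS fail)
(f) forbidden (ΔL, ΔJ fail)
(g) forbidden (parity, ΔL, ΔJ fail)
(h) forbidden (parity, ΔL, ΔJ fail)
Total allowed: 1 of 8.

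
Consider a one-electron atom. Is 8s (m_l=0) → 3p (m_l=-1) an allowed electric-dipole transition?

Δl = 1 − 0 = +1; the E1 rule Δl = ±1 is satisfied.
Δm_l = -1 − (0) = -1. E1 requires Δm_l = 0, ±1: satisfied.
All E1 selection rules are satisfied.

allowed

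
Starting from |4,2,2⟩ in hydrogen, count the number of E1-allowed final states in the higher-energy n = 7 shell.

E1 requires Δl = ±1, so l_f ∈ {1, 3}; with 0 ≤ l_f ≤ n_f−1 = 6, the allowed l_f values are {1, 3}.
For l_f = 1: m_f ∈ {m_i−1, m_i, m_i+1} ∩ [−1, 1] = {1} → 1 state.
For l_f = 3: m_f ∈ {m_i−1, m_i, m_i+1} ∩ [−3, 3] = {1, 2, 3} → 3 states.
Total: 4.

4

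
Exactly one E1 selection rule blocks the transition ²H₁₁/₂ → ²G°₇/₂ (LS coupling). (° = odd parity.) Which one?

the ΔJ = 0, ±1 rule

Parity must change: even → odd — ✓.
ΔS = 0: S: 1/2 → 1/2 — ✓.
ΔL = 0, ±1 (not L=0↔0): L: 5 → 4, ΔL = -1 — ✓.
ΔJ = 0, ±1 (not J=0↔0): J: 11/2 → 7/2, ΔJ = -2 — ✗.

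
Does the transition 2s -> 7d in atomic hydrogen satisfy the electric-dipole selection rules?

l: 0 → 2 (Δl = +2). Δl = ±1 fails.
The transition is electric-dipole forbidden.

forbidden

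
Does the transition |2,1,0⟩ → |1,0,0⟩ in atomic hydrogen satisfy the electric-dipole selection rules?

Δl = 0 − 1 = -1; the E1 rule Δl = ±1 is ✓.
Δm_l = 0 − (0) = +0. E1 requires Δm_l = 0, ±1: ✓.
All E1 selection rules are satisfied.

allowed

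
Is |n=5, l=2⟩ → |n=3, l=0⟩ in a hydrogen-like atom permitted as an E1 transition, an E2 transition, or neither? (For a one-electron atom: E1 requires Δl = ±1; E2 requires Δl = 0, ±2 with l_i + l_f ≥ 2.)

E2

Δl = 0 − 2 = -2; l_i + l_f = 2.
E1 (Δl = ±1): not satisfied.
E2 (Δl = 0,±2, l_i+l_f ≥ 2): satisfied.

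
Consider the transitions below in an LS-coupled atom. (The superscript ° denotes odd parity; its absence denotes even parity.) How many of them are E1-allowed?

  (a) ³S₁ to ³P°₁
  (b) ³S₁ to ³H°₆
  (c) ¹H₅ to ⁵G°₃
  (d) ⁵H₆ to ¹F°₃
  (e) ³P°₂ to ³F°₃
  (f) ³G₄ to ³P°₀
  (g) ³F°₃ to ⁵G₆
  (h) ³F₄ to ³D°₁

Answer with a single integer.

(a) allowed
(b) forbidden (ΔL, ΔJ fail)
(c) forbidden (ΔS, ΔJ fail)
(d) forbidden (ΔS, ΔL, ΔJ fail)
(e) forbidden (parity, ΔL fail)
(f) forbidden (ΔL, ΔJ fail)
(g) forbidden (ΔS, ΔJ fail)
(h) forbidden (ΔJ fails)
Total allowed: 1 of 8.

1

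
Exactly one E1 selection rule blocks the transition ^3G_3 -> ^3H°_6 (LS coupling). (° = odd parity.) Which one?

the ΔJ = 0, ±1 rule

Reading off the term symbols: S 1→1, L 4→5, J 3→6, parity even→odd.
Parity must change: even → odd — ✓.
ΔS = 0: S: 1 → 1 — ✓.
ΔL = 0, ±1 (not L=0↔0): L: 4 → 5, ΔL = +1 — ✓.
ΔJ = 0, ±1 (not J=0↔0): J: 3 → 6, ΔJ = +3 — ✗.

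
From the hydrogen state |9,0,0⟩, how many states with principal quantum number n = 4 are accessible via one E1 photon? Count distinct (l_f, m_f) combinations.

3

E1 requires Δl = ±1, so l_f ∈ {-1, 1}; with 0 ≤ l_f ≤ n_f−1 = 3, the allowed l_f values are {1}.
For l_f = 1: m_f ∈ {m_i−1, m_i, m_i+1} ∩ [−1, 1] = {-1, 0, 1} → 3 states.
Total: 3.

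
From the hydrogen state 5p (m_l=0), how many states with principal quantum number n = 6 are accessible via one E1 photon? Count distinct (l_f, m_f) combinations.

4

E1 requires Δl = ±1, so l_f ∈ {0, 2}; with 0 ≤ l_f ≤ n_f−1 = 5, the allowed l_f values are {0, 2}.
For l_f = 0: m_f ∈ {m_i−1, m_i, m_i+1} ∩ [−0, 0] = {0} → 1 state.
For l_f = 2: m_f ∈ {m_i−1, m_i, m_i+1} ∩ [−2, 2] = {-1, 0, 1} → 3 states.
Total: 4.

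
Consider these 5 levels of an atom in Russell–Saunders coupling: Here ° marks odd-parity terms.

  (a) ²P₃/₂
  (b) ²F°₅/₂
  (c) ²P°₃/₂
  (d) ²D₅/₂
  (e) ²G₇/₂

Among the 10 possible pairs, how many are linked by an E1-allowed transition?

(a)–(b): forbidden (ΔL).
(a)–(c): allowed.
(a)–(d): forbidden (parity).
(a)–(e): forbidden (parity, ΔL, ΔJ).
(b)–(c): forbidden (parity, ΔL).
(b)–(d): allowed.
(b)–(e): allowed.
(c)–(d): allowed.
(c)–(e): forbidden (ΔL, ΔJ).
(d)–(e): forbidden (parity, ΔL).
Allowed pairs: 4 of 10.

4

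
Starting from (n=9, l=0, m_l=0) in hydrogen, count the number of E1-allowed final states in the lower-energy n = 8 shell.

E1 requires Δl = ±1, so l_f ∈ {-1, 1}; with 0 ≤ l_f ≤ n_f−1 = 7, the allowed l_f values are {1}.
For l_f = 1: m_f ∈ {m_i−1, m_i, m_i+1} ∩ [−1, 1] = {-1, 0, 1} → 3 states.
Total: 3.

3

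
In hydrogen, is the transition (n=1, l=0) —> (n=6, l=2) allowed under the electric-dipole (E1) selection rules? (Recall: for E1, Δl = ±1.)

Initial l = 0, final l = 2, so Δl = +2. E1 requires Δl = ±1: violated.
The transition is electric-dipole forbidden.

forbidden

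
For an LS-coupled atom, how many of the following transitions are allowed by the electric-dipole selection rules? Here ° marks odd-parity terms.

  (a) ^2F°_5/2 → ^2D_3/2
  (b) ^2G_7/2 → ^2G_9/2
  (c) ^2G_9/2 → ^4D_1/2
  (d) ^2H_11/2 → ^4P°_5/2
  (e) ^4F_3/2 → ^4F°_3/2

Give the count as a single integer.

2

(a) allowed
(b) forbidden (parity fails)
(c) forbidden (parity, ΔS, ΔL, ΔJ fail)
(d) forbidden (ΔS, ΔL, ΔJ fail)
(e) allowed
Total allowed: 2 of 5.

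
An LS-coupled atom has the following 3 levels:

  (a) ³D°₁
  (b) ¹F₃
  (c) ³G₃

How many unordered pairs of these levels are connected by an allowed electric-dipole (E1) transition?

(a)–(b): forbidden (ΔS, ΔJ).
(a)–(c): forbidden (ΔL, ΔJ).
(b)–(c): forbidden (parity, ΔS).
Allowed pairs: 0 of 3.

0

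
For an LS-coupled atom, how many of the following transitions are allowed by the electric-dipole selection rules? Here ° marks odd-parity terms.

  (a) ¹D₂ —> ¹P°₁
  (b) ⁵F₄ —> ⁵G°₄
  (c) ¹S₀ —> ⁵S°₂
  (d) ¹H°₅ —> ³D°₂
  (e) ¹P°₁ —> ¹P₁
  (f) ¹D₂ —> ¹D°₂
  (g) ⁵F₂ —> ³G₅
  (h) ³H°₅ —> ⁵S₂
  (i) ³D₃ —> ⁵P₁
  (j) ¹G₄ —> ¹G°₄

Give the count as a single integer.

(a) allowed
(b) allowed
(c) forbidden (ΔS, ΔL, ΔJ fail)
(d) forbidden (parity, ΔS, ΔL, ΔJ fail)
(e) allowed
(f) allowed
(g) forbidden (parity, ΔS, ΔJ fail)
(h) forbidden (ΔS, ΔL, ΔJ fail)
(i) forbidden (parity, ΔS, ΔJ fail)
(j) allowed
Total allowed: 5 of 10.

5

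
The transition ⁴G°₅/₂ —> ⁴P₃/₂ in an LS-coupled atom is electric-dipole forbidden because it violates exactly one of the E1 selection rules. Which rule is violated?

Initial level: S=3/2, L=4, J=5/2, parity odd. Final level: S=3/2, L=1, J=3/2, parity even.
Parity must change: odd → even — passes.
ΔS = 0: S: 3/2 → 3/2 — passes.
ΔL = 0, ±1 (not L=0↔0): L: 4 → 1, ΔL = -3 — fails.
ΔJ = 0, ±1 (not J=0↔0): J: 5/2 → 3/2, ΔJ = -1 — passes.

the ΔL = 0, ±1 rule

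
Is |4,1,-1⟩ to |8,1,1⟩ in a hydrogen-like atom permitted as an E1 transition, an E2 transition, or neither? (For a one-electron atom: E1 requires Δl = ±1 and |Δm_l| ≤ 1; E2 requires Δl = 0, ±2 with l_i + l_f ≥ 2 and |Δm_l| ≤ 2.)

Δl = 1 − 1 = +0; l_i + l_f = 2.
Δm_l = +2.
E1 (Δl = ±1, |Δm_l| ≤ 1): not satisfied.
E2 (Δl = 0,±2, l_i+l_f ≥ 2, |Δm_l| ≤ 2): satisfied.

E2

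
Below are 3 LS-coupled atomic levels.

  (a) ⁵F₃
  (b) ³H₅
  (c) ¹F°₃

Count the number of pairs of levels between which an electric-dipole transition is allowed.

0

(a)–(b): forbidden (parity, ΔS, ΔL, ΔJ).
(a)–(c): forbidden (ΔS).
(b)–(c): forbidden (ΔS, ΔL, ΔJ).
Allowed pairs: 0 of 3.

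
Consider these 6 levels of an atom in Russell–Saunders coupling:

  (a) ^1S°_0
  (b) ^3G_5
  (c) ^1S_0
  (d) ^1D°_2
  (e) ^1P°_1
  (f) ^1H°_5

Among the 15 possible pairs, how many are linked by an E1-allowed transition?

1

(a)–(b): forbidden (ΔS, ΔL, ΔJ).
(a)–(c): forbidden (ΔL, ΔJ).
(a)–(d): forbidden (parity, ΔL, ΔJ).
(a)–(e): forbidden (parity).
(a)–(f): forbidden (parity, ΔL, ΔJ).
(b)–(c): forbidden (parity, ΔS, ΔL, ΔJ).
(b)–(d): forbidden (ΔS, ΔL, ΔJ).
(b)–(e): forbidden (ΔS, ΔL, ΔJ).
(b)–(f): forbidden (ΔS).
(c)–(d): forbidden (ΔL, ΔJ).
(c)–(e): allowed.
(c)–(f): forbidden (ΔL, ΔJ).
(d)–(e): forbidden (parity).
(d)–(f): forbidden (parity, ΔL, ΔJ).
(e)–(f): forbidden (parity, ΔL, ΔJ).
Allowed pairs: 1 of 15.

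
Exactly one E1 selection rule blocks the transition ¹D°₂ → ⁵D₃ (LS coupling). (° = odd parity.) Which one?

the ΔS = 0 rule

Parity must change: odd → even — passes.
ΔS = 0: S: 0 → 2 — fails.
ΔL = 0, ±1 (not L=0↔0): L: 2 → 2, ΔL = +0 — passes.
ΔJ = 0, ±1 (not J=0↔0): J: 2 → 3, ΔJ = +1 — passes.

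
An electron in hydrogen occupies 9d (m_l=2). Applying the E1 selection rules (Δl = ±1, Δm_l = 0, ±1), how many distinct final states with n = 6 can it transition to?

4

E1 requires Δl = ±1, so l_f ∈ {1, 3}; with 0 ≤ l_f ≤ n_f−1 = 5, the allowed l_f values are {1, 3}.
For l_f = 1: m_f ∈ {m_i−1, m_i, m_i+1} ∩ [−1, 1] = {1} → 1 state.
For l_f = 3: m_f ∈ {m_i−1, m_i, m_i+1} ∩ [−3, 3] = {1, 2, 3} → 3 states.
Total: 4.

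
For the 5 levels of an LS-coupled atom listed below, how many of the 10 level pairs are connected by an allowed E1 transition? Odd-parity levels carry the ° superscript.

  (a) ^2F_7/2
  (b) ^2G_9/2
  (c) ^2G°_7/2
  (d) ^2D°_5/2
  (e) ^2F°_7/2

5

(a)–(b): forbidden (parity).
(a)–(c): allowed.
(a)–(d): allowed.
(a)–(e): allowed.
(b)–(c): allowed.
(b)–(d): forbidden (ΔL, ΔJ).
(b)–(e): allowed.
(c)–(d): forbidden (parity, ΔL).
(c)–(e): forbidden (parity).
(d)–(e): forbidden (parity).
Allowed pairs: 5 of 10.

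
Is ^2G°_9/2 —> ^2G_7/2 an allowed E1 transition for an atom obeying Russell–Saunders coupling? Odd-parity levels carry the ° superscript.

allowed

ΔJ = 0, ±1 (not J=0↔0): J: 9/2 → 7/2, ΔJ = -1 — passes.
ΔL = 0, ±1 (not L=0↔0): L: 4 → 4, ΔL = +0 — passes.
Parity must change: odd → even — passes.
ΔS = 0: S: 1/2 → 1/2 — passes.
All four E1 rules are satisfied.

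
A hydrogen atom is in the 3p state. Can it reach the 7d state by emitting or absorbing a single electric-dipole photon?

Δl = 2 − 1 = +1; the E1 rule Δl = ±1 is ok.
All E1 selection rules are satisfied.

allowed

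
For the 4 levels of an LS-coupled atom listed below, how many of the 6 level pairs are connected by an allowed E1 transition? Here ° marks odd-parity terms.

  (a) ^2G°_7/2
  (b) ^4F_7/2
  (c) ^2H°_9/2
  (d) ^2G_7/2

(a)–(b): forbidden (ΔS).
(a)–(c): forbidden (parity).
(a)–(d): allowed.
(b)–(c): forbidden (ΔS, ΔL).
(b)–(d): forbidden (parity, ΔS).
(c)–(d): allowed.
Allowed pairs: 2 of 6.

2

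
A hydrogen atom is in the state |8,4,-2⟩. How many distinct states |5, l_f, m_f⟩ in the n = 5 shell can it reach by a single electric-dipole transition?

3

E1 requires Δl = ±1, so l_f ∈ {3, 5}; with 0 ≤ l_f ≤ n_f−1 = 4, the allowed l_f values are {3}.
For l_f = 3: m_f ∈ {m_i−1, m_i, m_i+1} ∩ [−3, 3] = {-3, -2, -1} → 3 states.
Total: 3.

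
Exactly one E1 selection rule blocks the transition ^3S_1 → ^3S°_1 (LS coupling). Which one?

the L=0 ↔ L=0 exclusion

Parity must change: even → odd — ✓.
ΔS = 0: S: 1 → 1 — ✓.
ΔL = 0, ±1 (not L=0↔0): L: 0 → 0, ΔL = +0 — ✗.
ΔJ = 0, ±1 (not J=0↔0): J: 1 → 1, ΔJ = +0 — ✓.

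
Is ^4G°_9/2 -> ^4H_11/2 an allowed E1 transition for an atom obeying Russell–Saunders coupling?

allowed

Reading off the term symbols: S 3/2→3/2, L 4→5, J 9/2→11/2, parity odd→even.
Parity must change: odd → even — satisfied.
ΔS = 0: S: 3/2 → 3/2 — satisfied.
ΔL = 0, ±1 (not L=0↔0): L: 4 → 5, ΔL = +1 — satisfied.
ΔJ = 0, ±1 (not J=0↔0): J: 9/2 → 11/2, ΔJ = +1 — satisfied.
All four E1 rules are satisfied.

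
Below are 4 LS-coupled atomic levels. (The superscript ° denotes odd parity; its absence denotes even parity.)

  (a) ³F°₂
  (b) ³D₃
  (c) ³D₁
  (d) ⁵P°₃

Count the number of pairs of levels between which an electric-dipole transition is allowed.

2

(a)–(b): allowed.
(a)–(c): allowed.
(a)–(d): forbidden (parity, ΔS, ΔL).
(b)–(c): forbidden (parity, ΔJ).
(b)–(d): forbidden (ΔS).
(c)–(d): forbidden (ΔS, ΔJ).
Allowed pairs: 2 of 6.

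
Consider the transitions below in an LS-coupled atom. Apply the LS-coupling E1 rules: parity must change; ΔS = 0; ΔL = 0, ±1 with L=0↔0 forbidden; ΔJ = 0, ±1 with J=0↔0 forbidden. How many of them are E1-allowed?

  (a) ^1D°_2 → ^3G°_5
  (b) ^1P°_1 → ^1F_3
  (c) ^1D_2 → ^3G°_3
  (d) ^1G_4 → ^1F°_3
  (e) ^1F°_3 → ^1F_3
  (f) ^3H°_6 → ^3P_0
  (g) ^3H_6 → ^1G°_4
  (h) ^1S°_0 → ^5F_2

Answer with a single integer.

2

(a) forbidden (parity, ΔS, ΔL, ΔJ fail)
(b) forbidden (ΔL, ΔJ fail)
(c) forbidden (ΔS, ΔL fail)
(d) allowed
(e) allowed
(f) forbidden (ΔL, ΔJ fail)
(g) forbidden (ΔS, ΔJ fail)
(h) forbidden (ΔS, ΔL, ΔJ fail)
Total allowed: 2 of 8.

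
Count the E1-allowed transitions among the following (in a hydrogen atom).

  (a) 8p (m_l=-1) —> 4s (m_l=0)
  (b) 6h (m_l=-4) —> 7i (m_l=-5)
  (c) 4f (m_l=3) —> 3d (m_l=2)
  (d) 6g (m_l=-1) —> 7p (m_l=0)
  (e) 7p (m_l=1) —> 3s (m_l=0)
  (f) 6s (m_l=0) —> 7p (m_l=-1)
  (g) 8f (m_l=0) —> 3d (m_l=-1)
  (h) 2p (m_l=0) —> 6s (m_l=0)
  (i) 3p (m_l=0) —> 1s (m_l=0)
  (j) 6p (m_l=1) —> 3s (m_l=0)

(a) allowed
(b) allowed
(c) allowed
(d) forbidden — Δl = -3 (E1 requires Δl = ±1)
(e) allowed
(f) allowed
(g) allowed
(h) allowed
(i) allowed
(j) allowed
Total allowed: 9 of 10.

9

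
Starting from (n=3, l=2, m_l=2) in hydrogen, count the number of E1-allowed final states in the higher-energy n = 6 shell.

E1 requires Δl = ±1, so l_f ∈ {1, 3}; with 0 ≤ l_f ≤ n_f−1 = 5, the allowed l_f values are {1, 3}.
For l_f = 1: m_f ∈ {m_i−1, m_i, m_i+1} ∩ [−1, 1] = {1} → 1 state.
For l_f = 3: m_f ∈ {m_i−1, m_i, m_i+1} ∩ [−3, 3] = {1, 2, 3} → 3 states.
Total: 4.

4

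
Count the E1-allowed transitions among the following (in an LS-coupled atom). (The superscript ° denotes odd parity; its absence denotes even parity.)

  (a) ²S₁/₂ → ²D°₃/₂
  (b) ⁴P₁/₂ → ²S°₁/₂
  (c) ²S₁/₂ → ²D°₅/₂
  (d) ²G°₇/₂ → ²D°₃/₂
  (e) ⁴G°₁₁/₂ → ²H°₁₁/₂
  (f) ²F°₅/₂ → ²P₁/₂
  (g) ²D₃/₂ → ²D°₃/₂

1

(a) forbidden (ΔL fails)
(b) forbidden (ΔS fails)
(c) forbidden (ΔL, ΔJ fail)
(d) forbidden (parity, ΔL, ΔJ fail)
(e) forbidden (parity, ΔS fail)
(f) forbidden (ΔL, ΔJ fail)
(g) allowed
Total allowed: 1 of 7.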